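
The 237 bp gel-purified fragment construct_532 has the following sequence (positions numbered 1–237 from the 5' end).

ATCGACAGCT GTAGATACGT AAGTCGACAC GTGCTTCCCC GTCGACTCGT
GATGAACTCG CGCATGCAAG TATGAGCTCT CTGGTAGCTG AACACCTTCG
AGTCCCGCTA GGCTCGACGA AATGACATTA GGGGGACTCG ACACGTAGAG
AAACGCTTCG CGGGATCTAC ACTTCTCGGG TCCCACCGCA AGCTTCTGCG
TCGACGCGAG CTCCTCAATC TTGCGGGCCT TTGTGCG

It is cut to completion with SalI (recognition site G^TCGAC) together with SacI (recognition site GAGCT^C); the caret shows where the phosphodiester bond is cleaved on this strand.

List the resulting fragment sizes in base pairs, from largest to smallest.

SalI sites (GTCGAC) start at positions 23, 41, 200.
SalI cuts after the first base of each site, so after positions 23, 41, 200.
SacI sites (GAGCTC) start at positions 74, 208.
SacI cuts after base 5 of each site (before the last base), so after positions 78, 212.
Combined cut positions: 23, 41, 78, 200, 212.
Linear molecule, 5 cuts → 6 fragments:
  1–23 → 23 bp
  24–41 → 18 bp
  42–78 → 37 bp
  79–200 → 122 bp
  201–212 → 12 bp
  213–237 → 25 bp
Sorted largest to smallest: 122, 37, 25, 23, 18, 12 bp.

122, 37, 25, 23, 18, 12 bp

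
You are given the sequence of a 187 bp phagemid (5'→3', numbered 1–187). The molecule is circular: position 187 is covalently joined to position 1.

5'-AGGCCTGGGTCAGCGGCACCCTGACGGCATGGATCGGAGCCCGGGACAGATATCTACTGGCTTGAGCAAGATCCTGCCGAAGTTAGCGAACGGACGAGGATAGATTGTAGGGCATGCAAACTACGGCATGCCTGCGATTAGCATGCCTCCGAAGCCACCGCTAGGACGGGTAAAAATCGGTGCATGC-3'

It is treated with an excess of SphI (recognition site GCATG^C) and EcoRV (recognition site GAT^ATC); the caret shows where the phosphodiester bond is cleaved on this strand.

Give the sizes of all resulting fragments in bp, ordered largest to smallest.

SphI sites (GCATGC) start at positions 112, 126, 141, 182.
SphI cuts after base 5 of each site (before the last base), so after positions 116, 130, 145, 186.
The EcoRV site (GATATC) starts at position 49.
EcoRV cuts after base 3 of each site, so after position 51.
Combined cut positions: 51, 116, 130, 145, 186.
Circular molecule, 5 cuts → 5 fragments:
  52–116 → 65 bp
  117–130 → 14 bp
  131–145 → 15 bp
  146–186 → 41 bp
  187–187 then 1–51 → 1 + 51 = 52 bp
Sorted largest to smallest: 65, 52, 41, 15, 14 bp.

65, 52, 41, 15, 14 bp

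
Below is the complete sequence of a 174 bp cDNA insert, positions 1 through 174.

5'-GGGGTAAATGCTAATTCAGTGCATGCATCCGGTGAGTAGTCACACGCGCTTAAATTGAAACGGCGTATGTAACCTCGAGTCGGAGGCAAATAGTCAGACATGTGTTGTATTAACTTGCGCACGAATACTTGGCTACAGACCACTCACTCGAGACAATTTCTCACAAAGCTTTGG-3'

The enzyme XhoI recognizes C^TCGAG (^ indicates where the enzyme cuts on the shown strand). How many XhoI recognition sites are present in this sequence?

2

CTCGAG occurs starting at positions 74, 147.
XhoI cuts at 2 sites.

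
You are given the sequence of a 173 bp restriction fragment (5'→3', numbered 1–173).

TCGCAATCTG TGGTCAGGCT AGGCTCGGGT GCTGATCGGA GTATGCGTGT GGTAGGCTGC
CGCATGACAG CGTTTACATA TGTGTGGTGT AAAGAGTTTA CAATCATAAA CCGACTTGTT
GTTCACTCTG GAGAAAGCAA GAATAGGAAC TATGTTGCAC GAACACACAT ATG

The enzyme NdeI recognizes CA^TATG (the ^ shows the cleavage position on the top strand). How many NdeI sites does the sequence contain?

CATATG occurs starting at positions 77, 168.
NdeI cuts at 2 sites.

2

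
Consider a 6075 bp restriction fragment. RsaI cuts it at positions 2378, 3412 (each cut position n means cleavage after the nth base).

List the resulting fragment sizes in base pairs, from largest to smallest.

Linear molecule, 2 cuts → 3 fragments:
  2378 − 0 = 2378 bp
  3412 − 2378 = 1034 bp
  6075 − 3412 = 2663 bp
Sorted largest to smallest: 2663, 2378, 1034 bp.

2663, 2378, 1034 bp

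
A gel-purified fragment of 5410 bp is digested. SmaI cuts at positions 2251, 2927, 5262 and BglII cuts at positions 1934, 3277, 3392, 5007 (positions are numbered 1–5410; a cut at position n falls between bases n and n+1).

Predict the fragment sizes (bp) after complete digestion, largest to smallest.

1934, 1615, 676, 350, 317, 255, 148, 115 bp

Combined cut positions (sorted): 1934, 2251, 2927, 3277, 3392, 5007, 5262.
Linear molecule, 7 cuts → 8 fragments:
  1934 − 0 = 1934 bp
  2251 − 1934 = 317 bp
  2927 − 2251 = 676 bp
  3277 − 2927 = 350 bp
  3392 − 3277 = 115 bp
  5007 − 3392 = 1615 bp
  5262 − 5007 = 255 bp
  5410 − 5262 = 148 bp
Sorted largest to smallest: 1934, 1615, 676, 350, 317, 255, 148, 115 bp.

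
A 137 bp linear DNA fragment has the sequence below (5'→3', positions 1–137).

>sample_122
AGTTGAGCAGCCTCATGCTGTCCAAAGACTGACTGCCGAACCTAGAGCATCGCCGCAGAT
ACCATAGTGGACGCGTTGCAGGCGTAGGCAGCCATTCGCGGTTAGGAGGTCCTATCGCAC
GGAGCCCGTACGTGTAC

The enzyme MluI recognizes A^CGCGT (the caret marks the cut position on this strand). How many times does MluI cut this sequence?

1

ACGCGT occurs starting at position 71.
MluI cuts at 1 site.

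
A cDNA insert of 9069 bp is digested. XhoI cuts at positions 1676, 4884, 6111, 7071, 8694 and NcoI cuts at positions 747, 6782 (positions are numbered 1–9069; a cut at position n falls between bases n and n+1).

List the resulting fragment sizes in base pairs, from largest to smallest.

3208, 1623, 1227, 929, 747, 671, 375, 289 bp

Combined cut positions (sorted): 747, 1676, 4884, 6111, 6782, 7071, 8694.
Linear molecule, 7 cuts → 8 fragments:
  747 − 0 = 747 bp
  1676 − 747 = 929 bp
  4884 − 1676 = 3208 bp
  6111 − 4884 = 1227 bp
  6782 − 6111 = 671 bp
  7071 − 6782 = 289 bp
  8694 − 7071 = 1623 bp
  9069 − 8694 = 375 bp
Sorted largest to smallest: 3208, 1623, 1227, 929, 747, 671, 375, 289 bp.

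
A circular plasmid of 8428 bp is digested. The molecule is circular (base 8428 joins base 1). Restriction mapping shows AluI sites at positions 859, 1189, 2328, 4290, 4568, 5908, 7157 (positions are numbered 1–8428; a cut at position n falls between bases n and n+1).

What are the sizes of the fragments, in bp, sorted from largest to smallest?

Circular molecule, 7 cuts → 7 fragments:
  1189 − 859 = 330 bp
  2328 − 1189 = 1139 bp
  4290 − 2328 = 1962 bp
  4568 − 4290 = 278 bp
  5908 − 4568 = 1340 bp
  7157 − 5908 = 1249 bp
  wrap: 8428 − 7157 + 859 = 2130 bp
Sorted largest to smallest: 2130, 1962, 1340, 1249, 1139, 330, 278 bp.

2130, 1962, 1340, 1249, 1139, 330, 278 bp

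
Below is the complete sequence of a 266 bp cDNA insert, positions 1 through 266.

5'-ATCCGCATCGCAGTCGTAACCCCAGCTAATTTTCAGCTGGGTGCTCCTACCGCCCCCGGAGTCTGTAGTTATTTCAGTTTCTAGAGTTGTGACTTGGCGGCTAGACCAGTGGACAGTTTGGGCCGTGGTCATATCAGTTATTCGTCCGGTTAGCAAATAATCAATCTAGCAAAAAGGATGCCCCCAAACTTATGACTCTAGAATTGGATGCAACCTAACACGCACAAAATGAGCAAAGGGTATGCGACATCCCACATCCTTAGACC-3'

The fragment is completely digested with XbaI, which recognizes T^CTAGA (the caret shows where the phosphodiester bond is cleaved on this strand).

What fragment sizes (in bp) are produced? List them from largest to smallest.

117, 80, 69 bp

XbaI sites (TCTAGA) start at positions 80, 197.
XbaI cuts after the first base of each site, so after positions 80, 197.
Linear molecule, 2 cuts → 3 fragments:
  1–80 → 80 bp
  81–197 → 117 bp
  198–266 → 69 bp
Sorted largest to smallest: 117, 80, 69 bp.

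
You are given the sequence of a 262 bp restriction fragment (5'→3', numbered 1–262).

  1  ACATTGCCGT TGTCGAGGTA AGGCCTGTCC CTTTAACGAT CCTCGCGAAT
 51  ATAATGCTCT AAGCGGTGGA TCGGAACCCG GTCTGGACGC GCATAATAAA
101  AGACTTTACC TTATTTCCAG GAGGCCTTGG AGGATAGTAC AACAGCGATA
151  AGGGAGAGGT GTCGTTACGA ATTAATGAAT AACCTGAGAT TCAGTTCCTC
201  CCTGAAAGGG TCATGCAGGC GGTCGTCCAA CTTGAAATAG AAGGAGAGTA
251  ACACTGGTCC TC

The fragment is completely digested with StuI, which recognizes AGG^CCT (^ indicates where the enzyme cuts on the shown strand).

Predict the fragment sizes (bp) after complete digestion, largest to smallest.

StuI sites (AGGCCT) start at positions 21, 122.
StuI cuts after base 3 of each site, so after positions 23, 124.
Linear molecule, 2 cuts → 3 fragments:
  1–23 → 23 bp
  24–124 → 101 bp
  125–262 → 138 bp
Sorted largest to smallest: 138, 101, 23 bp.

138, 101, 23 bp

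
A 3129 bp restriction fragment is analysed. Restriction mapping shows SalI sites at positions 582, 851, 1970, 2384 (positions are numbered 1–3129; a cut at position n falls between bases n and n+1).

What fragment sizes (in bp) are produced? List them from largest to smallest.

Linear molecule, 4 cuts → 5 fragments:
  582 − 0 = 582 bp
  851 − 582 = 269 bp
  1970 − 851 = 1119 bp
  2384 − 1970 = 414 bp
  3129 − 2384 = 745 bp
Sorted largest to smallest: 1119, 745, 582, 414, 269 bp.

1119, 745, 582, 414, 269 bp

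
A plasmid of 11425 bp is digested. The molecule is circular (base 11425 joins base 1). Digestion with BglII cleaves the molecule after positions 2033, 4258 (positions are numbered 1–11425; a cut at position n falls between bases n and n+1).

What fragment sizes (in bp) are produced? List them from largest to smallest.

9200, 2225 bp

Circular molecule, 2 cuts → 2 fragments:
  4258 − 2033 = 2225 bp
  wrap: 11425 − 4258 + 2033 = 9200 bp
Sorted largest to smallest: 9200, 2225 bp.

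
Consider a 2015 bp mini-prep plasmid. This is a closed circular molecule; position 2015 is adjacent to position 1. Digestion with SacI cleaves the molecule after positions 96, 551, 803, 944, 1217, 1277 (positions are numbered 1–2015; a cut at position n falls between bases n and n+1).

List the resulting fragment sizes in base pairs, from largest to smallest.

834, 455, 273, 252, 141, 60 bp

Circular molecule, 6 cuts → 6 fragments:
  551 − 96 = 455 bp
  803 − 551 = 252 bp
  944 − 803 = 141 bp
  1217 − 944 = 273 bp
  1277 − 1217 = 60 bp
  wrap: 2015 − 1277 + 96 = 834 bp
Sorted largest to smallest: 834, 455, 273, 252, 141, 60 bp.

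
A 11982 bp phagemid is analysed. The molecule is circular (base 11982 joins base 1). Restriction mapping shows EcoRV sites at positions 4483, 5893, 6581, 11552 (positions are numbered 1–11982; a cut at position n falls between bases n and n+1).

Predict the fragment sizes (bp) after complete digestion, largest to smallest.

Circular molecule, 4 cuts → 4 fragments:
  5893 − 4483 = 1410 bp
  6581 − 5893 = 688 bp
  11552 − 6581 = 4971 bp
  wrap: 11982 − 11552 + 4483 = 4913 bp
Sorted largest to smallest: 4971, 4913, 1410, 688 bp.

4971, 4913, 1410, 688 bp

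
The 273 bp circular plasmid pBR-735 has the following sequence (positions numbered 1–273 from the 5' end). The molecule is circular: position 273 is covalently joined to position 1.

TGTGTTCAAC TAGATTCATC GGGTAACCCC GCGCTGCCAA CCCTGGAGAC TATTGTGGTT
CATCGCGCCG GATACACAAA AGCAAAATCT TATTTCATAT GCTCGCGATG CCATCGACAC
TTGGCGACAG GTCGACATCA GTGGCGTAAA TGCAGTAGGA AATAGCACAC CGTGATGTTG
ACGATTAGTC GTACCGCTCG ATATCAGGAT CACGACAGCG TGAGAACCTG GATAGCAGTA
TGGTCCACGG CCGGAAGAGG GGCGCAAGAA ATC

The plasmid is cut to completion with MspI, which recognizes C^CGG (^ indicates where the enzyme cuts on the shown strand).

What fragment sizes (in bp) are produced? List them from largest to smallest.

183, 90 bp

MspI sites (CCGG) start at positions 68, 251.
MspI cuts after the first base of each site, so after positions 68, 251.
Circular molecule, 2 cuts → 2 fragments:
  69–251 → 183 bp
  252–273 then 1–68 → 22 + 68 = 90 bp
Sorted largest to smallest: 183, 90 bp.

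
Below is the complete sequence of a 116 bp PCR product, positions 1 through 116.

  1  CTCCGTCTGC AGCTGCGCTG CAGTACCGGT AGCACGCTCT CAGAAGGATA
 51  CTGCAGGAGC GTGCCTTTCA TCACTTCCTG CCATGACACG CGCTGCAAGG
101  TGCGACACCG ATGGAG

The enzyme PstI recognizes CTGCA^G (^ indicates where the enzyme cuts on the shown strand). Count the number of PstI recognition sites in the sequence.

3

CTGCAG occurs starting at positions 7, 18, 51.
PstI cuts at 3 sites.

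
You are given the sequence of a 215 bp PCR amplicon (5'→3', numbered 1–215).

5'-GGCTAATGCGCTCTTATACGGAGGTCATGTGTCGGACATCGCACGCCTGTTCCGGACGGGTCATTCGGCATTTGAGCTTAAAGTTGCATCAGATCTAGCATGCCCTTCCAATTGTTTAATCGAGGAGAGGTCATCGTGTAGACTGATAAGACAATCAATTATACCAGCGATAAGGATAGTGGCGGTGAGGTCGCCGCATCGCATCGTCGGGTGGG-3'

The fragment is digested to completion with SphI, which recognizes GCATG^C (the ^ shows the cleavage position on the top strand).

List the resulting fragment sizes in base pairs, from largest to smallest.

113, 102 bp

The SphI site (GCATGC) starts at position 98.
SphI cuts after base 5 of each site (before the last base), so after position 102.
Linear molecule, 1 cut → 2 fragments:
  1–102 → 102 bp
  103–215 → 113 bp
Sorted largest to smallest: 113, 102 bp.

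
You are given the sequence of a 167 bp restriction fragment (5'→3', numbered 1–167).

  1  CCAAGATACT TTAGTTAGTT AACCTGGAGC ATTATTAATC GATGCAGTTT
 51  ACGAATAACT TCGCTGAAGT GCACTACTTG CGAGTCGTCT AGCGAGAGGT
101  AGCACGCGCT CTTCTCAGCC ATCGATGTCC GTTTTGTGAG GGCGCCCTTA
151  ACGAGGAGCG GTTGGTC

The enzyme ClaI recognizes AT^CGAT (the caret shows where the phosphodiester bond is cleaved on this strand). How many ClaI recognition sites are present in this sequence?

ATCGAT occurs starting at positions 38, 121.
ClaI cuts at 2 sites.

2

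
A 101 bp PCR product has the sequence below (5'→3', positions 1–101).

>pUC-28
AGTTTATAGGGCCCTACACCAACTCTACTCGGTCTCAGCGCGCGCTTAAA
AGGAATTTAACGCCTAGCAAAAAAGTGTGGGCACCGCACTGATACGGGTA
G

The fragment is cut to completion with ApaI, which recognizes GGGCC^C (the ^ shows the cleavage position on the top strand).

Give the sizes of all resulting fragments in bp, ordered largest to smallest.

The ApaI site (GGGCCC) starts at position 9.
ApaI cuts after base 5 of each site (before the last base), so after position 13.
Linear molecule, 1 cut → 2 fragments:
  1–13 → 13 bp
  14–101 → 88 bp
Sorted largest to smallest: 88, 13 bp.

88, 13 bp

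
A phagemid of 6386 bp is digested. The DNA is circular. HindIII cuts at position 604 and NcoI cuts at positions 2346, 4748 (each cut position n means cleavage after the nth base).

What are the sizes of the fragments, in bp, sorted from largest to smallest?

2402, 2242, 1742 bp

Combined cut positions (sorted): 604, 2346, 4748.
Circular molecule, 3 cuts → 3 fragments:
  2346 − 604 = 1742 bp
  4748 − 2346 = 2402 bp
  wrap: 6386 − 4748 + 604 = 2242 bp
Sorted largest to smallest: 2402, 2242, 1742 bp.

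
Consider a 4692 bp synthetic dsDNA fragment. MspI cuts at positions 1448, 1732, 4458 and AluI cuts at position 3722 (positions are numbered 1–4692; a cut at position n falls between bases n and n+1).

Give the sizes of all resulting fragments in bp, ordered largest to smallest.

1990, 1448, 736, 284, 234 bp

Combined cut positions (sorted): 1448, 1732, 3722, 4458.
Linear molecule, 4 cuts → 5 fragments:
  1448 − 0 = 1448 bp
  1732 − 1448 = 284 bp
  3722 − 1732 = 1990 bp
  4458 − 3722 = 736 bp
  4692 − 4458 = 234 bp
Sorted largest to smallest: 1990, 1448, 736, 284, 234 bp.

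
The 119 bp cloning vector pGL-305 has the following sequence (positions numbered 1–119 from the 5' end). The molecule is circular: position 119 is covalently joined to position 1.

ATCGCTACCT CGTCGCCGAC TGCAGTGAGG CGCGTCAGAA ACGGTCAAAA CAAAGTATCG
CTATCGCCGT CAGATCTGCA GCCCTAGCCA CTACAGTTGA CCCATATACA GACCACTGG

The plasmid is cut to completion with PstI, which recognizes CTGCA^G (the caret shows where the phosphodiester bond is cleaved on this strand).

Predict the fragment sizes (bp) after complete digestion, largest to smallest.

63, 56 bp

PstI sites (CTGCAG) start at positions 20, 76.
PstI cuts after base 5 of each site (before the last base), so after positions 24, 80.
Circular molecule, 2 cuts → 2 fragments:
  25–80 → 56 bp
  81–119 then 1–24 → 39 + 24 = 63 bp
Sorted largest to smallest: 63, 56 bp.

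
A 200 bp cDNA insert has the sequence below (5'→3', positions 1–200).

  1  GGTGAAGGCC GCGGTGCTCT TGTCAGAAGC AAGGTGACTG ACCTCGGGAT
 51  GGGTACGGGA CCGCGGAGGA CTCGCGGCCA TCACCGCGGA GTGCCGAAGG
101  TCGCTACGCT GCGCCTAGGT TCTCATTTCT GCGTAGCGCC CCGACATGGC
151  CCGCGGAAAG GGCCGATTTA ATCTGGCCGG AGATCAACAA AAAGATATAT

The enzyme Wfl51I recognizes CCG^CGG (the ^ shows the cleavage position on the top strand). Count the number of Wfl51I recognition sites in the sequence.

4

CCGCGG occurs starting at positions 9, 61, 84, 151.
Wfl51I cuts at 4 sites.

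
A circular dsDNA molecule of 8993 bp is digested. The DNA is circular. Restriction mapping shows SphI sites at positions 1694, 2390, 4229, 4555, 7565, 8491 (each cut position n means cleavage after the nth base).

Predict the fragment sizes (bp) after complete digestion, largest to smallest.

Circular molecule, 6 cuts → 6 fragments:
  2390 − 1694 = 696 bp
  4229 − 2390 = 1839 bp
  4555 − 4229 = 326 bp
  7565 − 4555 = 3010 bp
  8491 − 7565 = 926 bp
  wrap: 8993 − 8491 + 1694 = 2196 bp
Sorted largest to smallest: 3010, 2196, 1839, 926, 696, 326 bp.

3010, 2196, 1839, 926, 696, 326 bp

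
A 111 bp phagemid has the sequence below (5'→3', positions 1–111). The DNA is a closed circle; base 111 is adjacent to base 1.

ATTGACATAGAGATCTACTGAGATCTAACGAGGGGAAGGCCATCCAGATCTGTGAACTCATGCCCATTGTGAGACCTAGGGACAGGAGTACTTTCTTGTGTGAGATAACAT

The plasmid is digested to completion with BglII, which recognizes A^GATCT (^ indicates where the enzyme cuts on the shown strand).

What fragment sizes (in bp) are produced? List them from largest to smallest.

BglII sites (AGATCT) start at positions 11, 21, 46.
BglII cuts after the first base of each site, so after positions 11, 21, 46.
Circular molecule, 3 cuts → 3 fragments:
  12–21 → 10 bp
  22–46 → 25 bp
  47–111 then 1–11 → 65 + 11 = 76 bp
Sorted largest to smallest: 76, 25, 10 bp.

76, 25, 10 bp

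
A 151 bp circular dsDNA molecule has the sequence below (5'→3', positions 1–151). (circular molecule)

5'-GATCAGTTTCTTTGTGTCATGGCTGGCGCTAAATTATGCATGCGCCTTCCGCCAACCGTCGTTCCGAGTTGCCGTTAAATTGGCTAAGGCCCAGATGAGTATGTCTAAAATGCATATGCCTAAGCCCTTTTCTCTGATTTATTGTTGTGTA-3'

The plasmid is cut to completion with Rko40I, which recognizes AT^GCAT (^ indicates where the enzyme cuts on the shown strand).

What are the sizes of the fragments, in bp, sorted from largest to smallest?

Rko40I sites (ATGCAT) start at positions 36, 110.
Rko40I cuts after base 2 of each site, so after positions 37, 111.
Circular molecule, 2 cuts → 2 fragments:
  38–111 → 74 bp
  112–151 then 1–37 → 40 + 37 = 77 bp
Sorted largest to smallest: 77, 74 bp.

77, 74 bp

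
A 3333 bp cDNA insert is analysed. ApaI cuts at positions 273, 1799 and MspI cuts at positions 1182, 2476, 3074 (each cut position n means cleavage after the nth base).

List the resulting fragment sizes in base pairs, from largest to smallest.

909, 677, 617, 598, 273, 259 bp

Combined cut positions (sorted): 273, 1182, 1799, 2476, 3074.
Linear molecule, 5 cuts → 6 fragments:
  273 − 0 = 273 bp
  1182 − 273 = 909 bp
  1799 − 1182 = 617 bp
  2476 − 1799 = 677 bp
  3074 − 2476 = 598 bp
  3333 − 3074 = 259 bp
Sorted largest to smallest: 909, 677, 617, 598, 273, 259 bp.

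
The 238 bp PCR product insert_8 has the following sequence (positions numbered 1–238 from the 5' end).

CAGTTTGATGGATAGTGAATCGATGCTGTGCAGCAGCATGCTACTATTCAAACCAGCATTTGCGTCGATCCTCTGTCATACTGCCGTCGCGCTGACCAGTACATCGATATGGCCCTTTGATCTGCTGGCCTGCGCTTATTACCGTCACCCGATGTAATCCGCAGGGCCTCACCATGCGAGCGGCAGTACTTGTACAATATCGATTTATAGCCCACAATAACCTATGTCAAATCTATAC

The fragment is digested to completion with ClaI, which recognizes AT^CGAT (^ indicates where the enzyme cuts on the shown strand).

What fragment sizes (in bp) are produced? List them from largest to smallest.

96, 84, 38, 20 bp

ClaI sites (ATCGAT) start at positions 19, 103, 199.
ClaI cuts after base 2 of each site, so after positions 20, 104, 200.
Linear molecule, 3 cuts → 4 fragments:
  1–20 → 20 bp
  21–104 → 84 bp
  105–200 → 96 bp
  201–238 → 38 bp
Sorted largest to smallest: 96, 84, 38, 20 bp.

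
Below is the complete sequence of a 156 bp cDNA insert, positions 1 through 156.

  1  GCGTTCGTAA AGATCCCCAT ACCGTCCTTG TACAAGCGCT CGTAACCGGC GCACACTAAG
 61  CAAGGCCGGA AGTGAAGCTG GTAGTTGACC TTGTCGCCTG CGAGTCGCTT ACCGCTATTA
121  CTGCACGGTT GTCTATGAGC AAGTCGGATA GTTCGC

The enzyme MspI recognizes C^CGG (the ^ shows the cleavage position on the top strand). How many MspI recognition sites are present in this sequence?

CCGG occurs starting at positions 46, 66.
MspI cuts at 2 sites.

2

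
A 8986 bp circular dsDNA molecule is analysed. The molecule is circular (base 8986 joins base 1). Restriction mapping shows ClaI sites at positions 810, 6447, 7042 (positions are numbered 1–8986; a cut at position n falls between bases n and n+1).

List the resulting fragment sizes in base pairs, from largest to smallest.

5637, 2754, 595 bp

Circular molecule, 3 cuts → 3 fragments:
  6447 − 810 = 5637 bp
  7042 − 6447 = 595 bp
  wrap: 8986 − 7042 + 810 = 2754 bp
Sorted largest to smallest: 5637, 2754, 595 bp.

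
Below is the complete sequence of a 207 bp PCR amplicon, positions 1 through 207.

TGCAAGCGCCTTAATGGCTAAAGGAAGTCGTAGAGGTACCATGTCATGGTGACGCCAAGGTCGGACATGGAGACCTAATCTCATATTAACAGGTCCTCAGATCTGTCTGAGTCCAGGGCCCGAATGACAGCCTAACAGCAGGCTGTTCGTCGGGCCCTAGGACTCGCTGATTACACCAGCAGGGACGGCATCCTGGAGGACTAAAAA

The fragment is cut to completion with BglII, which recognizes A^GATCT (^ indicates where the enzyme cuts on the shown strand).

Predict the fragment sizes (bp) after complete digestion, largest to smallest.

108, 99 bp

The BglII site (AGATCT) starts at position 99.
BglII cuts after the first base of each site, so after position 99.
Linear molecule, 1 cut → 2 fragments:
  1–99 → 99 bp
  100–207 → 108 bp
Sorted largest to smallest: 108, 99 bp.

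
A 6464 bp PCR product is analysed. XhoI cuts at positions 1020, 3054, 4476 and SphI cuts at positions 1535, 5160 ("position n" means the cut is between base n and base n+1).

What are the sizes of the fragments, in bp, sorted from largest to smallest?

Combined cut positions (sorted): 1020, 1535, 3054, 4476, 5160.
Linear molecule, 5 cuts → 6 fragments:
  1020 − 0 = 1020 bp
  1535 − 1020 = 515 bp
  3054 − 1535 = 1519 bp
  4476 − 3054 = 1422 bp
  5160 − 4476 = 684 bp
  6464 − 5160 = 1304 bp
Sorted largest to smallest: 1519, 1422, 1304, 1020, 684, 515 bp.

1519, 1422, 1304, 1020, 684, 515 bp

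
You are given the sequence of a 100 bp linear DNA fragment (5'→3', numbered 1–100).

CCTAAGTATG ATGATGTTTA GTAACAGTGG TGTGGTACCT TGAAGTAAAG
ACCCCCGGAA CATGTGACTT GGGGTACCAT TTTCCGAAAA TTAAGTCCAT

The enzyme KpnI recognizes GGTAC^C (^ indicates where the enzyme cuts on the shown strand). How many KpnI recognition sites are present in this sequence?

2

GGTACC occurs starting at positions 34, 73.
KpnI cuts at 2 sites.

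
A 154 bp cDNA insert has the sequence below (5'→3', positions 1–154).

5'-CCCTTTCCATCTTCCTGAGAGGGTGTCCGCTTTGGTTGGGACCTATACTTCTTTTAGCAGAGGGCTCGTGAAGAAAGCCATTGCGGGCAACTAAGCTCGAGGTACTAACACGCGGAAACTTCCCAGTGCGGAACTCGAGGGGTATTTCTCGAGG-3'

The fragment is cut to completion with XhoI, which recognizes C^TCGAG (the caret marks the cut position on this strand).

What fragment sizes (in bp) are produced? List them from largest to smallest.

96, 38, 14, 6 bp

XhoI sites (CTCGAG) start at positions 96, 134, 148.
XhoI cuts after the first base of each site, so after positions 96, 134, 148.
Linear molecule, 3 cuts → 4 fragments:
  1–96 → 96 bp
  97–134 → 38 bp
  135–148 → 14 bp
  149–154 → 6 bp
Sorted largest to smallest: 96, 38, 14, 6 bp.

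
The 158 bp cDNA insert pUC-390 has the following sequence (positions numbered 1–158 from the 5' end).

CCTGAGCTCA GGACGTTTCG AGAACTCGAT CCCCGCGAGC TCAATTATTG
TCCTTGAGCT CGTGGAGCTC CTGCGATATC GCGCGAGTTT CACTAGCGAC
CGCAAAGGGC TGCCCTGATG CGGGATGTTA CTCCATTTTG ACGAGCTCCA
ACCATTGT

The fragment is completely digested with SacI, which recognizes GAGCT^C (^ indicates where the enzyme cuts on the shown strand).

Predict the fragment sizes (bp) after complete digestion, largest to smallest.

78, 33, 19, 11, 9, 8 bp

SacI sites (GAGCTC) start at positions 4, 37, 56, 65, 143.
SacI cuts after base 5 of each site (before the last base), so after positions 8, 41, 60, 69, 147.
Linear molecule, 5 cuts → 6 fragments:
  1–8 → 8 bp
  9–41 → 33 bp
  42–60 → 19 bp
  61–69 → 9 bp
  70–147 → 78 bp
  148–158 → 11 bp
Sorted largest to smallest: 78, 33, 19, 11, 9, 8 bp.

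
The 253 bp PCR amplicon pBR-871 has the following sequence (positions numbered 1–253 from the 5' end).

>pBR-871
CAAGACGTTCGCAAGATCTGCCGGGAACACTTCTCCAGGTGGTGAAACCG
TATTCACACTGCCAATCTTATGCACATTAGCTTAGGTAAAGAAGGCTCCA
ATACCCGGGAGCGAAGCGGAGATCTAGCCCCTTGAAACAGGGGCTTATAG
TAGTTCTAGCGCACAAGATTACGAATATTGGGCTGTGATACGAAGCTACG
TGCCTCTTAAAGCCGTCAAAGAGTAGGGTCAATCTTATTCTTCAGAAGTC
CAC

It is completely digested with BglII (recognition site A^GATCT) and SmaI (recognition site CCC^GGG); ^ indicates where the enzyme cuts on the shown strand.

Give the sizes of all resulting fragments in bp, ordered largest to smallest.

BglII sites (AGATCT) start at positions 14, 120.
BglII cuts after the first base of each site, so after positions 14, 120.
The SmaI site (CCCGGG) starts at position 104.
SmaI cuts after base 3 of each site, so after position 106.
Combined cut positions: 14, 106, 120.
Linear molecule, 3 cuts → 4 fragments:
  1–14 → 14 bp
  15–106 → 92 bp
  107–120 → 14 bp
  121–253 → 133 bp
Sorted largest to smallest: 133, 92, 14, 14 bp.

133, 92, 14, 14 bp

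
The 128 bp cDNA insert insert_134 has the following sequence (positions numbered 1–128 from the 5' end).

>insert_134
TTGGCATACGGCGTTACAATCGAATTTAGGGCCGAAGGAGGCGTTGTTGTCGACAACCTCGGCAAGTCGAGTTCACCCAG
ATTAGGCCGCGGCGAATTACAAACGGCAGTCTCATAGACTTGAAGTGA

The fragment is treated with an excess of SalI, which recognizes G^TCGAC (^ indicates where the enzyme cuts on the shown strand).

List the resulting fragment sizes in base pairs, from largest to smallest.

79, 49 bp

The SalI site (GTCGAC) starts at position 49.
SalI cuts after the first base of each site, so after position 49.
Linear molecule, 1 cut → 2 fragments:
  1–49 → 49 bp
  50–128 → 79 bp
Sorted largest to smallest: 79, 49 bp.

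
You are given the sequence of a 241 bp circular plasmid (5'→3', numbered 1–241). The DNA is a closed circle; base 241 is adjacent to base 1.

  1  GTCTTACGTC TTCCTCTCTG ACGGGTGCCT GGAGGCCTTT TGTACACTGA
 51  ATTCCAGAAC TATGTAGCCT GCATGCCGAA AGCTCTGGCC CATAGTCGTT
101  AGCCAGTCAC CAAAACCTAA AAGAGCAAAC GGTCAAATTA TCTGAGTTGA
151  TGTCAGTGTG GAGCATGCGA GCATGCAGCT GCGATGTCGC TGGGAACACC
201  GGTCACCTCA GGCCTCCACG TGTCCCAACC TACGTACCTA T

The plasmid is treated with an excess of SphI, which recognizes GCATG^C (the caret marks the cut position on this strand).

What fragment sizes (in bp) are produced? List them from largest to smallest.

141, 92, 8 bp

SphI sites (GCATGC) start at positions 71, 163, 171.
SphI cuts after base 5 of each site (before the last base), so after positions 75, 167, 175.
Circular molecule, 3 cuts → 3 fragments:
  76–167 → 92 bp
  168–175 → 8 bp
  176–241 then 1–75 → 66 + 75 = 141 bp
Sorted largest to smallest: 141, 92, 8 bp.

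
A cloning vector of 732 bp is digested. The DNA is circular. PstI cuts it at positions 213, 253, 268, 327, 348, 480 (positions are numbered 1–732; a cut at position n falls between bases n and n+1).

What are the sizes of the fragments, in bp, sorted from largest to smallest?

Circular molecule, 6 cuts → 6 fragments:
  253 − 213 = 40 bp
  268 − 253 = 15 bp
  327 − 268 = 59 bp
  348 − 327 = 21 bp
  480 − 348 = 132 bp
  wrap: 732 − 480 + 213 = 465 bp
Sorted largest to smallest: 465, 132, 59, 40, 21, 15 bp.

465, 132, 59, 40, 21, 15 bp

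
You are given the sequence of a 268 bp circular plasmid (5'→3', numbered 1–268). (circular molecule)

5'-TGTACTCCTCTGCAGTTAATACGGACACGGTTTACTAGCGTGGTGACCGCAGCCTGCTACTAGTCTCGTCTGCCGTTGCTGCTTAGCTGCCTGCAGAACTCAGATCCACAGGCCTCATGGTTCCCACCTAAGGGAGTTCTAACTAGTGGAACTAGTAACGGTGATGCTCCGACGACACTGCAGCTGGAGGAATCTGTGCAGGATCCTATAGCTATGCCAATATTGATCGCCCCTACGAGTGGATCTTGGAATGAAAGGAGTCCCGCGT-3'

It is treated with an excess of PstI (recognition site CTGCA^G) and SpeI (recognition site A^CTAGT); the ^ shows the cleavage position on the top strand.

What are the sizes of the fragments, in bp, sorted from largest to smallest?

PstI sites (CTGCAG) start at positions 10, 91, 178.
PstI cuts after base 5 of each site (before the last base), so after positions 14, 95, 182.
SpeI sites (ACTAGT) start at positions 59, 142, 151.
SpeI cuts after the first base of each site, so after positions 59, 142, 151.
Combined cut positions: 14, 59, 95, 142, 151, 182.
Circular molecule, 6 cuts → 6 fragments:
  15–59 → 45 bp
  60–95 → 36 bp
  96–142 → 47 bp
  143–151 → 9 bp
  152–182 → 31 bp
  183–268 then 1–14 → 86 + 14 = 100 bp
Sorted largest to smallest: 100, 47, 45, 36, 31, 9 bp.

100, 47, 45, 36, 31, 9 bp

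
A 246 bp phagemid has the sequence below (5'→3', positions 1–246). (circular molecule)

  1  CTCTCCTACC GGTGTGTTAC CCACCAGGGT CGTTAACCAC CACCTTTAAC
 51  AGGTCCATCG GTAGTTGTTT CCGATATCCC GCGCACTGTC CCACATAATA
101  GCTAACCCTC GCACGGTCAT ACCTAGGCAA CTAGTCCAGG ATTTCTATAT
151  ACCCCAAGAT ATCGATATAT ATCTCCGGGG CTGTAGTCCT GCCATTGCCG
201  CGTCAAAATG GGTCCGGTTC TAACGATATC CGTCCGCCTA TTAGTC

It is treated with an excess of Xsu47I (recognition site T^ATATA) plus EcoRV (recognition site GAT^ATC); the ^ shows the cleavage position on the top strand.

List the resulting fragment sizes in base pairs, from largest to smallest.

94, 71, 61, 14, 6 bp

Xsu47I sites (TATATA) start at positions 146, 166.
Xsu47I cuts after the first base of each site, so after positions 146, 166.
EcoRV sites (GATATC) start at positions 73, 158, 225.
EcoRV cuts after base 3 of each site, so after positions 75, 160, 227.
Combined cut positions: 75, 146, 160, 166, 227.
Circular molecule, 5 cuts → 5 fragments:
  76–146 → 71 bp
  147–160 → 14 bp
  161–166 → 6 bp
  167–227 → 61 bp
  228–246 then 1–75 → 19 + 75 = 94 bp
Sorted largest to smallest: 94, 71, 61, 14, 6 bp.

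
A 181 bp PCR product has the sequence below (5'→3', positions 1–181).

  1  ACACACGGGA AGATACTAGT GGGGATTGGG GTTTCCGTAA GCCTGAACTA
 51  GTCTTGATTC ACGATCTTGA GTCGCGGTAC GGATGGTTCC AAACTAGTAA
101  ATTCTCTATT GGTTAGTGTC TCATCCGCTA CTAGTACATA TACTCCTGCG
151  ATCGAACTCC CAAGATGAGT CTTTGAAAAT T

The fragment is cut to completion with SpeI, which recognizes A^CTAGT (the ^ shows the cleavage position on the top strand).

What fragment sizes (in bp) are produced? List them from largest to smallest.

51, 46, 37, 32, 15 bp

SpeI sites (ACTAGT) start at positions 15, 47, 93, 130.
SpeI cuts after the first base of each site, so after positions 15, 47, 93, 130.
Linear molecule, 4 cuts → 5 fragments:
  1–15 → 15 bp
  16–47 → 32 bp
  48–93 → 46 bp
  94–130 → 37 bp
  131–181 → 51 bp
Sorted largest to smallest: 51, 46, 37, 32, 15 bp.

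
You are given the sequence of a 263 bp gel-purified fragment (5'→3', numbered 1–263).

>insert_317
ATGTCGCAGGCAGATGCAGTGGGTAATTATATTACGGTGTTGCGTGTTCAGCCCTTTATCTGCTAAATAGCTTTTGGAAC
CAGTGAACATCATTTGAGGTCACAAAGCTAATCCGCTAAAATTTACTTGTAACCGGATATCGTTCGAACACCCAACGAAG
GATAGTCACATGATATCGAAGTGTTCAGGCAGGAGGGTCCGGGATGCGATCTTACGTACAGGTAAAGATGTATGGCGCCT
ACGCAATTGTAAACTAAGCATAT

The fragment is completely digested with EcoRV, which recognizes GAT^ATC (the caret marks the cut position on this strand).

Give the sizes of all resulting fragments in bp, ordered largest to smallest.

EcoRV sites (GATATC) start at positions 136, 172.
EcoRV cuts after base 3 of each site, so after positions 138, 174.
Linear molecule, 2 cuts → 3 fragments:
  1–138 → 138 bp
  139–174 → 36 bp
  175–263 → 89 bp
Sorted largest to smallest: 138, 89, 36 bp.

138, 89, 36 bp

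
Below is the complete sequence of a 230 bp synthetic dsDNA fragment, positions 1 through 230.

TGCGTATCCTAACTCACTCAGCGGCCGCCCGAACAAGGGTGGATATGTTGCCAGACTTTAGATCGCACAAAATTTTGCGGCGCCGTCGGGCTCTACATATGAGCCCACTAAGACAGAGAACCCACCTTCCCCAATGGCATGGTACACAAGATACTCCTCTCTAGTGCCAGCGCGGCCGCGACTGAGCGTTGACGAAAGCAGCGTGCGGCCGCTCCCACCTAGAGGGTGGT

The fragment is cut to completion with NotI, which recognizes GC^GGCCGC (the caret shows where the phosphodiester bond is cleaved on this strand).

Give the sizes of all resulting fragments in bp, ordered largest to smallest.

151, 33, 24, 22 bp

NotI sites (GCGGCCGC) start at positions 21, 172, 205.
NotI cuts after base 2 of each site, so after positions 22, 173, 206.
Linear molecule, 3 cuts → 4 fragments:
  1–22 → 22 bp
  23–173 → 151 bp
  174–206 → 33 bp
  207–230 → 24 bp
Sorted largest to smallest: 151, 33, 24, 22 bp.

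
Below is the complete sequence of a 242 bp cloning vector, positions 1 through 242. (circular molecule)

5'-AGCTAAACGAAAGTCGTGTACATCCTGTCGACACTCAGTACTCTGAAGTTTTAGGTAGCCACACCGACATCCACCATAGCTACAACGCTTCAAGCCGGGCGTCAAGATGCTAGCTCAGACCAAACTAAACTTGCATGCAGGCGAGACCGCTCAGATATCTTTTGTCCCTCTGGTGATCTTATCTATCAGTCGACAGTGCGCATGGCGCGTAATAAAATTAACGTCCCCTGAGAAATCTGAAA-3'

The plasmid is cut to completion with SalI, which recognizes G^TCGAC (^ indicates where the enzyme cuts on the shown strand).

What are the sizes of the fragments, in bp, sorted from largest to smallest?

SalI sites (GTCGAC) start at positions 27, 189.
SalI cuts after the first base of each site, so after positions 27, 189.
Circular molecule, 2 cuts → 2 fragments:
  28–189 → 162 bp
  190–242 then 1–27 → 53 + 27 = 80 bp
Sorted largest to smallest: 162, 80 bp.

162, 80 bp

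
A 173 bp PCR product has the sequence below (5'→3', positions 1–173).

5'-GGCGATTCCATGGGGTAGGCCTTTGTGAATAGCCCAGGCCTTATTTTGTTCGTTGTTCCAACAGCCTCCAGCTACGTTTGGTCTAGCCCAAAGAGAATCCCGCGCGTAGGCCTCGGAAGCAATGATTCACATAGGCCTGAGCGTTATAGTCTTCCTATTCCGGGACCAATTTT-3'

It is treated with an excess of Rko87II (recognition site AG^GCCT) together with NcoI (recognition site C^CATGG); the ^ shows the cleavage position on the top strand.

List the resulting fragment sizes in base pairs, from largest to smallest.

Rko87II sites (AGGCCT) start at positions 17, 36, 108, 133.
Rko87II cuts after base 2 of each site, so after positions 18, 37, 109, 134.
The NcoI site (CCATGG) starts at position 8.
NcoI cuts after the first base of each site, so after position 8.
Combined cut positions: 8, 18, 37, 109, 134.
Linear molecule, 5 cuts → 6 fragments:
  1–8 → 8 bp
  9–18 → 10 bp
  19–37 → 19 bp
  38–109 → 72 bp
  110–134 → 25 bp
  135–173 → 39 bp
Sorted largest to smallest: 72, 39, 25, 19, 10, 8 bp.

72, 39, 25, 19, 10, 8 bp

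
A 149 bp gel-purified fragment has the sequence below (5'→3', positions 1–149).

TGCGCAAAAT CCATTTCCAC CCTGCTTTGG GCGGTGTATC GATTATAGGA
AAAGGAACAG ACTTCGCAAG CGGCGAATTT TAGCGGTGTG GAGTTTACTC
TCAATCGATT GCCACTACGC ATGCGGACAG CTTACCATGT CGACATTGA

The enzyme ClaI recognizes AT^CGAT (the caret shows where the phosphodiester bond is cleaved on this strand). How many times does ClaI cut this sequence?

ATCGAT occurs starting at positions 38, 104.
ClaI cuts at 2 sites.

2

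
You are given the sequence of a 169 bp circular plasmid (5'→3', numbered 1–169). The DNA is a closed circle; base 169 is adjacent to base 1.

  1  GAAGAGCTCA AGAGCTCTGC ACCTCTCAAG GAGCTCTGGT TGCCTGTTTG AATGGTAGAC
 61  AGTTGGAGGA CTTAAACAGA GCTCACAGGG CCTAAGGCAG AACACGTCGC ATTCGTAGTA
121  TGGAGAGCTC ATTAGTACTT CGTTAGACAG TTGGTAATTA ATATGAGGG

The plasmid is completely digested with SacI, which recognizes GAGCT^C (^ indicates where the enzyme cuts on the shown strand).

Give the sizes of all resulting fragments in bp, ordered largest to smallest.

SacI sites (GAGCTC) start at positions 4, 12, 31, 79, 125.
SacI cuts after base 5 of each site (before the last base), so after positions 8, 16, 35, 83, 129.
Circular molecule, 5 cuts → 5 fragments:
  9–16 → 8 bp
  17–35 → 19 bp
  36–83 → 48 bp
  84–129 → 46 bp
  130–169 then 1–8 → 40 + 8 = 48 bp
Sorted largest to smallest: 48, 48, 46, 19, 8 bp.

48, 48, 46, 19, 8 bp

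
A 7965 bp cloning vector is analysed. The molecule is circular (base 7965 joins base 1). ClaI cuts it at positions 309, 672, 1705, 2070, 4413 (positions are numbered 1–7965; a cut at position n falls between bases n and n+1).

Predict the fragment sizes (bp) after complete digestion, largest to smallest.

Circular molecule, 5 cuts → 5 fragments:
  672 − 309 = 363 bp
  1705 − 672 = 1033 bp
  2070 − 1705 = 365 bp
  4413 − 2070 = 2343 bp
  wrap: 7965 − 4413 + 309 = 3861 bp
Sorted largest to smallest: 3861, 2343, 1033, 365, 363 bp.

3861, 2343, 1033, 365, 363 bp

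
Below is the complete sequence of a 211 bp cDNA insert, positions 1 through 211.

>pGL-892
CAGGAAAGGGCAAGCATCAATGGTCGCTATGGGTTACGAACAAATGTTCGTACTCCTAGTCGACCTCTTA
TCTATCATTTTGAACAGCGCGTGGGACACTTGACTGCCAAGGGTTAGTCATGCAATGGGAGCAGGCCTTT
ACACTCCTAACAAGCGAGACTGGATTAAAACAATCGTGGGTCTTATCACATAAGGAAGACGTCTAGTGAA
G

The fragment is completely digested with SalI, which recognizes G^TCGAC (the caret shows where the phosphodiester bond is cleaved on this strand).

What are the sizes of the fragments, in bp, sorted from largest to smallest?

The SalI site (GTCGAC) starts at position 59.
SalI cuts after the first base of each site, so after position 59.
Linear molecule, 1 cut → 2 fragments:
  1–59 → 59 bp
  60–211 → 152 bp
Sorted largest to smallest: 152, 59 bp.

152, 59 bp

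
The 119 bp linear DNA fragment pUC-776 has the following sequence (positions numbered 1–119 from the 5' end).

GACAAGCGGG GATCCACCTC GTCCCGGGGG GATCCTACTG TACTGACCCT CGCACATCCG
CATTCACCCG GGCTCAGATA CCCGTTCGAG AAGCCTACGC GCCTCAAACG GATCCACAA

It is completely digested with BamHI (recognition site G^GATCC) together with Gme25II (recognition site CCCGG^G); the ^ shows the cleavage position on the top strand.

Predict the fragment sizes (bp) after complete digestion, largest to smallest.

41, 39, 17, 10, 9, 3 bp

BamHI sites (GGATCC) start at positions 10, 30, 110.
BamHI cuts after the first base of each site, so after positions 10, 30, 110.
Gme25II sites (CCCGGG) start at positions 23, 67.
Gme25II cuts after base 5 of each site (before the last base), so after positions 27, 71.
Combined cut positions: 10, 27, 30, 71, 110.
Linear molecule, 5 cuts → 6 fragments:
  1–10 → 10 bp
  11–27 → 17 bp
  28–30 → 3 bp
  31–71 → 41 bp
  72–110 → 39 bp
  111–119 → 9 bp
Sorted largest to smallest: 41, 39, 17, 10, 9, 3 bp.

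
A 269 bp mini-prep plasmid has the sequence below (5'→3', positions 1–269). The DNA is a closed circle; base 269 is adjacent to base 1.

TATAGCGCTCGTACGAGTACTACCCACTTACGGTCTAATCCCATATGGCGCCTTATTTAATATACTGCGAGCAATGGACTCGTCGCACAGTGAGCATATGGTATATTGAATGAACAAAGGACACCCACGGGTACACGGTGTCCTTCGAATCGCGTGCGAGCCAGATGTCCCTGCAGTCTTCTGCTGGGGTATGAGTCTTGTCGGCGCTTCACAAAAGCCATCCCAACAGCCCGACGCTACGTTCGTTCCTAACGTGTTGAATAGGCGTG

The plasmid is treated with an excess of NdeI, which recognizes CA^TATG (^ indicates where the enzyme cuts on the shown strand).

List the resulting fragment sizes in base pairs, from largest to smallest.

216, 53 bp

NdeI sites (CATATG) start at positions 42, 95.
NdeI cuts after base 2 of each site, so after positions 43, 96.
Circular molecule, 2 cuts → 2 fragments:
  44–96 → 53 bp
  97–269 then 1–43 → 173 + 43 = 216 bp
Sorted largest to smallest: 216, 53 bp.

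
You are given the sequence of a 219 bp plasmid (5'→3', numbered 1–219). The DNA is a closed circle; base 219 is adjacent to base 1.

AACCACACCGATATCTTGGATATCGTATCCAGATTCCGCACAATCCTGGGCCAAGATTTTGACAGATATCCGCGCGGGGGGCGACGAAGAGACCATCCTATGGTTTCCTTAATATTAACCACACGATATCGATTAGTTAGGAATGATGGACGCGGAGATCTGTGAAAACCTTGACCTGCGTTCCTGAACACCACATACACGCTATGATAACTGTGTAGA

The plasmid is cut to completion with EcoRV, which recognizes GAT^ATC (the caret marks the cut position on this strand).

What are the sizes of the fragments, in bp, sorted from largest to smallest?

EcoRV sites (GATATC) start at positions 10, 19, 65, 125.
EcoRV cuts after base 3 of each site, so after positions 12, 21, 67, 127.
Circular molecule, 4 cuts → 4 fragments:
  13–21 → 9 bp
  22–67 → 46 bp
  68–127 → 60 bp
  128–219 then 1–12 → 92 + 12 = 104 bp
Sorted largest to smallest: 104, 60, 46, 9 bp.

104, 60, 46, 9 bp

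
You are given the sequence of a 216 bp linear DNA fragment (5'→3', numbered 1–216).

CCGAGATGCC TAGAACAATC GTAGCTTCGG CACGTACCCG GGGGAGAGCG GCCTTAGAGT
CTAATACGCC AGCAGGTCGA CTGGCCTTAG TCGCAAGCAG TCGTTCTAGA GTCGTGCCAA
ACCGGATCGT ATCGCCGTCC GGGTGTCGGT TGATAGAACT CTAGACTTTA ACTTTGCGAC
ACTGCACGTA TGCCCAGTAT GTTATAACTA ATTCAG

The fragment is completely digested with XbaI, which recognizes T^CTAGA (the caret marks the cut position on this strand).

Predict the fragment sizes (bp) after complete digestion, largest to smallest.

XbaI sites (TCTAGA) start at positions 105, 160.
XbaI cuts after the first base of each site, so after positions 105, 160.
Linear molecule, 2 cuts → 3 fragments:
  1–105 → 105 bp
  106–160 → 55 bp
  161–216 → 56 bp
Sorted largest to smallest: 105, 56, 55 bp.

105, 56, 55 bp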